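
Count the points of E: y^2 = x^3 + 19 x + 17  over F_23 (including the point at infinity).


For each x in F_23, count y with y^2 = x^3 + 19 x + 17 mod 23:
  x = 3: RHS = 9, y in [3, 20]  -> 2 point(s)
  x = 6: RHS = 2, y in [5, 18]  -> 2 point(s)
  x = 11: RHS = 16, y in [4, 19]  -> 2 point(s)
  x = 12: RHS = 18, y in [8, 15]  -> 2 point(s)
  x = 13: RHS = 0, y in [0]  -> 1 point(s)
  x = 16: RHS = 1, y in [1, 22]  -> 2 point(s)
  x = 17: RHS = 9, y in [3, 20]  -> 2 point(s)
  x = 18: RHS = 4, y in [2, 21]  -> 2 point(s)
  x = 20: RHS = 2, y in [5, 18]  -> 2 point(s)
Affine points: 17. Add the point at infinity: total = 18.

#E(F_23) = 18


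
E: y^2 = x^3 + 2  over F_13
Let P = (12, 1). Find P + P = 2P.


Doubling: s = (3 x1^2 + a) / (2 y1)
s = (3*12^2 + 0) / (2*1) mod 13 = 8
x3 = s^2 - 2 x1 mod 13 = 8^2 - 2*12 = 1
y3 = s (x1 - x3) - y1 mod 13 = 8 * (12 - 1) - 1 = 9

2P = (1, 9)


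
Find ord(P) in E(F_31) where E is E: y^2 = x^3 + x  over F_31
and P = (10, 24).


Compute successive multiples of P until we hit O:
  1P = (10, 24)
  2P = (16, 12)
  3P = (9, 5)
  4P = (1, 23)
  5P = (7, 28)
  6P = (2, 17)
  7P = (28, 30)
  8P = (0, 0)
  ... (continuing to 16P)
  16P = O

ord(P) = 16


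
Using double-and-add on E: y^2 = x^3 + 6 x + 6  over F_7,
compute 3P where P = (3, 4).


k = 3 = 11_2 (binary, LSB first: 11)
Double-and-add from P = (3, 4):
  bit 0 = 1: acc = O + (3, 4) = (3, 4)
  bit 1 = 1: acc = (3, 4) + (5, 0) = (3, 3)

3P = (3, 3)


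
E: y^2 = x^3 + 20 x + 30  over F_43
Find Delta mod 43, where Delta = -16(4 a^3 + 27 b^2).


4 a^3 + 27 b^2 = 4*20^3 + 27*30^2 = 32000 + 24300 = 56300
Delta = -16 * (56300) = -900800
Delta mod 43 = 7

Delta = 7 (mod 43)


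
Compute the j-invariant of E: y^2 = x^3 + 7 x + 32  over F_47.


Delta = -16(4 a^3 + 27 b^2) mod 47 = 40
-1728 * (4 a)^3 = -1728 * (4*7)^3 mod 47 = 33
j = 33 * 40^(-1) mod 47 = 2

j = 2 (mod 47)


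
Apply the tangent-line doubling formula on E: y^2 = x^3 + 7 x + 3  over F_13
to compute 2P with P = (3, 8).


Doubling: s = (3 x1^2 + a) / (2 y1)
s = (3*3^2 + 7) / (2*8) mod 13 = 7
x3 = s^2 - 2 x1 mod 13 = 7^2 - 2*3 = 4
y3 = s (x1 - x3) - y1 mod 13 = 7 * (3 - 4) - 8 = 11

2P = (4, 11)


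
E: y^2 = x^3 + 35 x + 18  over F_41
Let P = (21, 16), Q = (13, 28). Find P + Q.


P != Q, so use the chord formula.
s = (y2 - y1) / (x2 - x1) = (12) / (33) mod 41 = 19
x3 = s^2 - x1 - x2 mod 41 = 19^2 - 21 - 13 = 40
y3 = s (x1 - x3) - y1 mod 41 = 19 * (21 - 40) - 16 = 33

P + Q = (40, 33)


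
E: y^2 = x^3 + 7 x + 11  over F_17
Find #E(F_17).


For each x in F_17, count y with y^2 = x^3 + 7 x + 11 mod 17:
  x = 1: RHS = 2, y in [6, 11]  -> 2 point(s)
  x = 2: RHS = 16, y in [4, 13]  -> 2 point(s)
  x = 3: RHS = 8, y in [5, 12]  -> 2 point(s)
  x = 4: RHS = 1, y in [1, 16]  -> 2 point(s)
  x = 5: RHS = 1, y in [1, 16]  -> 2 point(s)
  x = 8: RHS = 1, y in [1, 16]  -> 2 point(s)
  x = 9: RHS = 4, y in [2, 15]  -> 2 point(s)
  x = 11: RHS = 8, y in [5, 12]  -> 2 point(s)
  x = 12: RHS = 4, y in [2, 15]  -> 2 point(s)
  x = 13: RHS = 4, y in [2, 15]  -> 2 point(s)
Affine points: 20. Add the point at infinity: total = 21.

#E(F_17) = 21


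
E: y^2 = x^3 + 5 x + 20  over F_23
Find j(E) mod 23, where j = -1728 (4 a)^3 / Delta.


Delta = -16(4 a^3 + 27 b^2) mod 23 = 3
-1728 * (4 a)^3 = -1728 * (4*5)^3 mod 23 = 12
j = 12 * 3^(-1) mod 23 = 4

j = 4 (mod 23)


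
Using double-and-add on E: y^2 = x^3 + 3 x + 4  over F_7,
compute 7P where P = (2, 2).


k = 7 = 111_2 (binary, LSB first: 111)
Double-and-add from P = (2, 2):
  bit 0 = 1: acc = O + (2, 2) = (2, 2)
  bit 1 = 1: acc = (2, 2) + (0, 2) = (5, 5)
  bit 2 = 1: acc = (5, 5) + (1, 6) = (5, 2)

7P = (5, 2)


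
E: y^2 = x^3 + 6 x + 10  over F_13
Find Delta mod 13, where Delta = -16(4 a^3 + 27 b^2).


4 a^3 + 27 b^2 = 4*6^3 + 27*10^2 = 864 + 2700 = 3564
Delta = -16 * (3564) = -57024
Delta mod 13 = 7

Delta = 7 (mod 13)


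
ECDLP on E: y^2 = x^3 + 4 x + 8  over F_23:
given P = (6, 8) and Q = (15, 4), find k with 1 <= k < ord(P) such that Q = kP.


Enumerate multiples of P until we hit Q = (15, 4):
  1P = (6, 8)
  2P = (14, 5)
  3P = (15, 4)
Match found at i = 3.

k = 3


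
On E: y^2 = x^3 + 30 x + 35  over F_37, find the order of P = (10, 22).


Compute successive multiples of P until we hit O:
  1P = (10, 22)
  2P = (27, 17)
  3P = (7, 25)
  4P = (21, 26)
  5P = (15, 30)
  6P = (19, 8)
  7P = (36, 2)
  8P = (31, 34)
  ... (continuing to 34P)
  34P = O

ord(P) = 34


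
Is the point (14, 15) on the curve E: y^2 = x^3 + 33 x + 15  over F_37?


Check whether y^2 = x^3 + 33 x + 15 (mod 37) for (x, y) = (14, 15).
LHS: y^2 = 15^2 mod 37 = 3
RHS: x^3 + 33 x + 15 = 14^3 + 33*14 + 15 mod 37 = 2
LHS != RHS

No, not on the curve


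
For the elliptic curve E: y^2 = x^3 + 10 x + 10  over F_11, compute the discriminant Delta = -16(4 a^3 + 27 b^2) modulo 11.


4 a^3 + 27 b^2 = 4*10^3 + 27*10^2 = 4000 + 2700 = 6700
Delta = -16 * (6700) = -107200
Delta mod 11 = 6

Delta = 6 (mod 11)


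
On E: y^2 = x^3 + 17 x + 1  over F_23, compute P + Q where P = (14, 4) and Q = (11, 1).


P != Q, so use the chord formula.
s = (y2 - y1) / (x2 - x1) = (20) / (20) mod 23 = 1
x3 = s^2 - x1 - x2 mod 23 = 1^2 - 14 - 11 = 22
y3 = s (x1 - x3) - y1 mod 23 = 1 * (14 - 22) - 4 = 11

P + Q = (22, 11)


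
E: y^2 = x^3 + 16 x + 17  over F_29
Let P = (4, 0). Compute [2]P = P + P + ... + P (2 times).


k = 2 = 10_2 (binary, LSB first: 01)
Double-and-add from P = (4, 0):
  bit 0 = 0: acc unchanged = O
  bit 1 = 1: acc = O + O = O

2P = O


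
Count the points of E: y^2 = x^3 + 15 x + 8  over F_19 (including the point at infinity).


For each x in F_19, count y with y^2 = x^3 + 15 x + 8 mod 19:
  x = 1: RHS = 5, y in [9, 10]  -> 2 point(s)
  x = 3: RHS = 4, y in [2, 17]  -> 2 point(s)
  x = 7: RHS = 0, y in [0]  -> 1 point(s)
  x = 9: RHS = 17, y in [6, 13]  -> 2 point(s)
  x = 12: RHS = 16, y in [4, 15]  -> 2 point(s)
  x = 13: RHS = 6, y in [5, 14]  -> 2 point(s)
  x = 14: RHS = 17, y in [6, 13]  -> 2 point(s)
  x = 15: RHS = 17, y in [6, 13]  -> 2 point(s)
  x = 18: RHS = 11, y in [7, 12]  -> 2 point(s)
Affine points: 17. Add the point at infinity: total = 18.

#E(F_19) = 18


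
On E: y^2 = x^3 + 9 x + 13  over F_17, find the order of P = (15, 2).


Compute successive multiples of P until we hit O:
  1P = (15, 2)
  2P = (5, 8)
  3P = (13, 7)
  4P = (8, 6)
  5P = (3, 13)
  6P = (12, 8)
  7P = (11, 7)
  8P = (0, 9)
  ... (continuing to 19P)
  19P = O

ord(P) = 19


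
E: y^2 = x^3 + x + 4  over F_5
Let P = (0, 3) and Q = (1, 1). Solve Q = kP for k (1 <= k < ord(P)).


Enumerate multiples of P until we hit Q = (1, 1):
  1P = (0, 3)
  2P = (1, 1)
Match found at i = 2.

k = 2


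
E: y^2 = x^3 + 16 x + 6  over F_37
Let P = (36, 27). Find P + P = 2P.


Doubling: s = (3 x1^2 + a) / (2 y1)
s = (3*36^2 + 16) / (2*27) mod 37 = 12
x3 = s^2 - 2 x1 mod 37 = 12^2 - 2*36 = 35
y3 = s (x1 - x3) - y1 mod 37 = 12 * (36 - 35) - 27 = 22

2P = (35, 22)


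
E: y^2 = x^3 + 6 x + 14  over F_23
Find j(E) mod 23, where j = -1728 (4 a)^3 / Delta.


Delta = -16(4 a^3 + 27 b^2) mod 23 = 13
-1728 * (4 a)^3 = -1728 * (4*6)^3 mod 23 = 20
j = 20 * 13^(-1) mod 23 = 21

j = 21 (mod 23)


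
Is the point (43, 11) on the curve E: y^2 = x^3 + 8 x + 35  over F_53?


Check whether y^2 = x^3 + 8 x + 35 (mod 53) for (x, y) = (43, 11).
LHS: y^2 = 11^2 mod 53 = 15
RHS: x^3 + 8 x + 35 = 43^3 + 8*43 + 35 mod 53 = 15
LHS = RHS

Yes, on the curve


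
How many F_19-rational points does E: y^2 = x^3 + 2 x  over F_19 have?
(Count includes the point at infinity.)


For each x in F_19, count y with y^2 = x^3 + 2 x + 0 mod 19:
  x = 0: RHS = 0, y in [0]  -> 1 point(s)
  x = 6: RHS = 0, y in [0]  -> 1 point(s)
  x = 9: RHS = 6, y in [5, 14]  -> 2 point(s)
  x = 11: RHS = 4, y in [2, 17]  -> 2 point(s)
  x = 12: RHS = 4, y in [2, 17]  -> 2 point(s)
  x = 13: RHS = 0, y in [0]  -> 1 point(s)
  x = 14: RHS = 17, y in [6, 13]  -> 2 point(s)
  x = 15: RHS = 4, y in [2, 17]  -> 2 point(s)
  x = 16: RHS = 5, y in [9, 10]  -> 2 point(s)
  x = 17: RHS = 7, y in [8, 11]  -> 2 point(s)
  x = 18: RHS = 16, y in [4, 15]  -> 2 point(s)
Affine points: 19. Add the point at infinity: total = 20.

#E(F_19) = 20


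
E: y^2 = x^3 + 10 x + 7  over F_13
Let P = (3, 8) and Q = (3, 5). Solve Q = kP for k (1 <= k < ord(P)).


Enumerate multiples of P until we hit Q = (3, 5):
  1P = (3, 8)
  2P = (6, 7)
  3P = (7, 2)
  4P = (2, 10)
  5P = (12, 10)
  6P = (8, 1)
  7P = (5, 0)
  8P = (8, 12)
  9P = (12, 3)
  10P = (2, 3)
  11P = (7, 11)
  12P = (6, 6)
  13P = (3, 5)
Match found at i = 13.

k = 13


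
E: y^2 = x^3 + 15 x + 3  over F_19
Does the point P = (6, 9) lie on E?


Check whether y^2 = x^3 + 15 x + 3 (mod 19) for (x, y) = (6, 9).
LHS: y^2 = 9^2 mod 19 = 5
RHS: x^3 + 15 x + 3 = 6^3 + 15*6 + 3 mod 19 = 5
LHS = RHS

Yes, on the curve


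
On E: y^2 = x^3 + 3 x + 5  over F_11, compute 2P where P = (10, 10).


Doubling: s = (3 x1^2 + a) / (2 y1)
s = (3*10^2 + 3) / (2*10) mod 11 = 8
x3 = s^2 - 2 x1 mod 11 = 8^2 - 2*10 = 0
y3 = s (x1 - x3) - y1 mod 11 = 8 * (10 - 0) - 10 = 4

2P = (0, 4)


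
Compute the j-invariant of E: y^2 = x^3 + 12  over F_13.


Delta = -16(4 a^3 + 27 b^2) mod 13 = 10
-1728 * (4 a)^3 = -1728 * (4*0)^3 mod 13 = 0
j = 0 * 10^(-1) mod 13 = 0

j = 0 (mod 13)


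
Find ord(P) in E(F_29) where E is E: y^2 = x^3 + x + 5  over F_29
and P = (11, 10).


Compute successive multiples of P until we hit O:
  1P = (11, 10)
  2P = (3, 8)
  3P = (6, 13)
  4P = (17, 11)
  5P = (26, 2)
  6P = (16, 12)
  7P = (1, 23)
  8P = (1, 6)
  ... (continuing to 15P)
  15P = O

ord(P) = 15


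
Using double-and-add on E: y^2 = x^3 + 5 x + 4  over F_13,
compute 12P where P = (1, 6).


k = 12 = 1100_2 (binary, LSB first: 0011)
Double-and-add from P = (1, 6):
  bit 0 = 0: acc unchanged = O
  bit 1 = 0: acc unchanged = O
  bit 2 = 1: acc = O + (2, 10) = (2, 10)
  bit 3 = 1: acc = (2, 10) + (8, 7) = (0, 2)

12P = (0, 2)


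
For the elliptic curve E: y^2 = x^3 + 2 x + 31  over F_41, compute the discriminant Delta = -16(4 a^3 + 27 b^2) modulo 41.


4 a^3 + 27 b^2 = 4*2^3 + 27*31^2 = 32 + 25947 = 25979
Delta = -16 * (25979) = -415664
Delta mod 41 = 35

Delta = 35 (mod 41)


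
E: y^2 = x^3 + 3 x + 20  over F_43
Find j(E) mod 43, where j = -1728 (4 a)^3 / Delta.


Delta = -16(4 a^3 + 27 b^2) mod 43 = 9
-1728 * (4 a)^3 = -1728 * (4*3)^3 mod 43 = 22
j = 22 * 9^(-1) mod 43 = 12

j = 12 (mod 43)


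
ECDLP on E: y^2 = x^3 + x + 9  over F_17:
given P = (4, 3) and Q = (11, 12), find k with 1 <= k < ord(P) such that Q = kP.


Enumerate multiples of P until we hit Q = (11, 12):
  1P = (4, 3)
  2P = (11, 5)
  3P = (0, 3)
  4P = (13, 14)
  5P = (8, 11)
  6P = (9, 4)
  7P = (2, 11)
  8P = (10, 4)
  9P = (12, 7)
  10P = (14, 9)
  11P = (15, 4)
  12P = (7, 6)
  13P = (7, 11)
  14P = (15, 13)
  15P = (14, 8)
  16P = (12, 10)
  17P = (10, 13)
  18P = (2, 6)
  19P = (9, 13)
  20P = (8, 6)
  21P = (13, 3)
  22P = (0, 14)
  23P = (11, 12)
Match found at i = 23.

k = 23


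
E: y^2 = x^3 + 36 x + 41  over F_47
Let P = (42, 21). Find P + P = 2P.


Doubling: s = (3 x1^2 + a) / (2 y1)
s = (3*42^2 + 36) / (2*21) mod 47 = 6
x3 = s^2 - 2 x1 mod 47 = 6^2 - 2*42 = 46
y3 = s (x1 - x3) - y1 mod 47 = 6 * (42 - 46) - 21 = 2

2P = (46, 2)


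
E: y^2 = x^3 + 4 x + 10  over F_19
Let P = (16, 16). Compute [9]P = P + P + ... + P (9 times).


k = 9 = 1001_2 (binary, LSB first: 1001)
Double-and-add from P = (16, 16):
  bit 0 = 1: acc = O + (16, 16) = (16, 16)
  bit 1 = 0: acc unchanged = (16, 16)
  bit 2 = 0: acc unchanged = (16, 16)
  bit 3 = 1: acc = (16, 16) + (13, 13) = (10, 9)

9P = (10, 9)


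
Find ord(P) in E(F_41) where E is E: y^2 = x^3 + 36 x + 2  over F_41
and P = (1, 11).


Compute successive multiples of P until we hit O:
  1P = (1, 11)
  2P = (18, 39)
  3P = (4, 13)
  4P = (0, 17)
  5P = (35, 29)
  6P = (25, 39)
  7P = (38, 21)
  8P = (39, 2)
  ... (continuing to 22P)
  22P = O

ord(P) = 22


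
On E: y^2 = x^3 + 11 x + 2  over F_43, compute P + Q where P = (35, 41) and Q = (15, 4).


P != Q, so use the chord formula.
s = (y2 - y1) / (x2 - x1) = (6) / (23) mod 43 = 4
x3 = s^2 - x1 - x2 mod 43 = 4^2 - 35 - 15 = 9
y3 = s (x1 - x3) - y1 mod 43 = 4 * (35 - 9) - 41 = 20

P + Q = (9, 20)


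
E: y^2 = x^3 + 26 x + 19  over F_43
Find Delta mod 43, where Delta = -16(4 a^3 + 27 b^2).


4 a^3 + 27 b^2 = 4*26^3 + 27*19^2 = 70304 + 9747 = 80051
Delta = -16 * (80051) = -1280816
Delta mod 43 = 25

Delta = 25 (mod 43)


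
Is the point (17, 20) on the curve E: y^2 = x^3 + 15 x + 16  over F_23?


Check whether y^2 = x^3 + 15 x + 16 (mod 23) for (x, y) = (17, 20).
LHS: y^2 = 20^2 mod 23 = 9
RHS: x^3 + 15 x + 16 = 17^3 + 15*17 + 16 mod 23 = 9
LHS = RHS

Yes, on the curve


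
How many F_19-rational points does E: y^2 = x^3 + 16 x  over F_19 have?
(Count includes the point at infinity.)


For each x in F_19, count y with y^2 = x^3 + 16 x + 0 mod 19:
  x = 0: RHS = 0, y in [0]  -> 1 point(s)
  x = 1: RHS = 17, y in [6, 13]  -> 2 point(s)
  x = 10: RHS = 1, y in [1, 18]  -> 2 point(s)
  x = 11: RHS = 6, y in [5, 14]  -> 2 point(s)
  x = 12: RHS = 1, y in [1, 18]  -> 2 point(s)
  x = 13: RHS = 11, y in [7, 12]  -> 2 point(s)
  x = 14: RHS = 4, y in [2, 17]  -> 2 point(s)
  x = 15: RHS = 5, y in [9, 10]  -> 2 point(s)
  x = 16: RHS = 1, y in [1, 18]  -> 2 point(s)
  x = 17: RHS = 17, y in [6, 13]  -> 2 point(s)
Affine points: 19. Add the point at infinity: total = 20.

#E(F_19) = 20


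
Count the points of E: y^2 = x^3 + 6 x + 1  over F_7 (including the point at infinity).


For each x in F_7, count y with y^2 = x^3 + 6 x + 1 mod 7:
  x = 0: RHS = 1, y in [1, 6]  -> 2 point(s)
  x = 1: RHS = 1, y in [1, 6]  -> 2 point(s)
  x = 2: RHS = 0, y in [0]  -> 1 point(s)
  x = 3: RHS = 4, y in [2, 5]  -> 2 point(s)
  x = 5: RHS = 2, y in [3, 4]  -> 2 point(s)
  x = 6: RHS = 1, y in [1, 6]  -> 2 point(s)
Affine points: 11. Add the point at infinity: total = 12.

#E(F_7) = 12


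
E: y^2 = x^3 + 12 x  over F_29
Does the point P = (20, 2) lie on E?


Check whether y^2 = x^3 + 12 x + 0 (mod 29) for (x, y) = (20, 2).
LHS: y^2 = 2^2 mod 29 = 4
RHS: x^3 + 12 x + 0 = 20^3 + 12*20 + 0 mod 29 = 4
LHS = RHS

Yes, on the curve


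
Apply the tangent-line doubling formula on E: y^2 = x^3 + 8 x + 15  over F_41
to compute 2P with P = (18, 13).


Doubling: s = (3 x1^2 + a) / (2 y1)
s = (3*18^2 + 8) / (2*13) mod 41 = 3
x3 = s^2 - 2 x1 mod 41 = 3^2 - 2*18 = 14
y3 = s (x1 - x3) - y1 mod 41 = 3 * (18 - 14) - 13 = 40

2P = (14, 40)


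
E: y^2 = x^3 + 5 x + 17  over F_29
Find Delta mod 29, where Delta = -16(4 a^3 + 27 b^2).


4 a^3 + 27 b^2 = 4*5^3 + 27*17^2 = 500 + 7803 = 8303
Delta = -16 * (8303) = -132848
Delta mod 29 = 1

Delta = 1 (mod 29)


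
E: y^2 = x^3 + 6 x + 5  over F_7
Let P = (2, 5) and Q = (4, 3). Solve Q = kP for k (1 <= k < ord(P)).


Enumerate multiples of P until we hit Q = (4, 3):
  1P = (2, 5)
  2P = (4, 4)
  3P = (3, 6)
  4P = (3, 1)
  5P = (4, 3)
Match found at i = 5.

k = 5


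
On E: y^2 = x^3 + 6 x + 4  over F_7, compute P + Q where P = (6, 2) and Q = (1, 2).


P != Q, so use the chord formula.
s = (y2 - y1) / (x2 - x1) = (0) / (2) mod 7 = 0
x3 = s^2 - x1 - x2 mod 7 = 0^2 - 6 - 1 = 0
y3 = s (x1 - x3) - y1 mod 7 = 0 * (6 - 0) - 2 = 5

P + Q = (0, 5)


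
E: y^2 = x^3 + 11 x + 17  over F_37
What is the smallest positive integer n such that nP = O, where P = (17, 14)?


Compute successive multiples of P until we hit O:
  1P = (17, 14)
  2P = (12, 8)
  3P = (5, 30)
  4P = (25, 9)
  5P = (11, 10)
  6P = (30, 2)
  7P = (18, 4)
  8P = (28, 22)
  ... (continuing to 17P)
  17P = O

ord(P) = 17


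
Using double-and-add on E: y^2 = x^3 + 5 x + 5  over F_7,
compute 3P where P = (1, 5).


k = 3 = 11_2 (binary, LSB first: 11)
Double-and-add from P = (1, 5):
  bit 0 = 1: acc = O + (1, 5) = (1, 5)
  bit 1 = 1: acc = (1, 5) + (2, 4) = (5, 6)

3P = (5, 6)


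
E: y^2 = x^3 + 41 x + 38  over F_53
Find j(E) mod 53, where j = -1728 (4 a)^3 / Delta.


Delta = -16(4 a^3 + 27 b^2) mod 53 = 36
-1728 * (4 a)^3 = -1728 * (4*41)^3 mod 53 = 28
j = 28 * 36^(-1) mod 53 = 42

j = 42 (mod 53)


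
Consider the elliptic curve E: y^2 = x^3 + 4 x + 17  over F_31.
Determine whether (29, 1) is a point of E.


Check whether y^2 = x^3 + 4 x + 17 (mod 31) for (x, y) = (29, 1).
LHS: y^2 = 1^2 mod 31 = 1
RHS: x^3 + 4 x + 17 = 29^3 + 4*29 + 17 mod 31 = 1
LHS = RHS

Yes, on the curve


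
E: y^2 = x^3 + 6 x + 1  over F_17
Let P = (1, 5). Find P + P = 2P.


Doubling: s = (3 x1^2 + a) / (2 y1)
s = (3*1^2 + 6) / (2*5) mod 17 = 6
x3 = s^2 - 2 x1 mod 17 = 6^2 - 2*1 = 0
y3 = s (x1 - x3) - y1 mod 17 = 6 * (1 - 0) - 5 = 1

2P = (0, 1)


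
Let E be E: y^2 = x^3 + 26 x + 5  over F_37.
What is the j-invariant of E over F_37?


Delta = -16(4 a^3 + 27 b^2) mod 37 = 14
-1728 * (4 a)^3 = -1728 * (4*26)^3 mod 37 = 1
j = 1 * 14^(-1) mod 37 = 8

j = 8 (mod 37)


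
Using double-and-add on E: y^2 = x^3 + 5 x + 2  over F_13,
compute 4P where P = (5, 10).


k = 4 = 100_2 (binary, LSB first: 001)
Double-and-add from P = (5, 10):
  bit 0 = 0: acc unchanged = O
  bit 1 = 0: acc unchanged = O
  bit 2 = 1: acc = O + (5, 3) = (5, 3)

4P = (5, 3)


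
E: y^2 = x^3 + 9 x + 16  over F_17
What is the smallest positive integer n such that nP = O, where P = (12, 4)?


Compute successive multiples of P until we hit O:
  1P = (12, 4)
  2P = (14, 9)
  3P = (10, 1)
  4P = (10, 16)
  5P = (14, 8)
  6P = (12, 13)
  7P = O

ord(P) = 7


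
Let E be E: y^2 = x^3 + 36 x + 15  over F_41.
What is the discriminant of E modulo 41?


4 a^3 + 27 b^2 = 4*36^3 + 27*15^2 = 186624 + 6075 = 192699
Delta = -16 * (192699) = -3083184
Delta mod 41 = 16

Delta = 16 (mod 41)


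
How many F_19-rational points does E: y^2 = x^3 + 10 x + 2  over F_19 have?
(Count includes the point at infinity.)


For each x in F_19, count y with y^2 = x^3 + 10 x + 2 mod 19:
  x = 2: RHS = 11, y in [7, 12]  -> 2 point(s)
  x = 4: RHS = 11, y in [7, 12]  -> 2 point(s)
  x = 5: RHS = 6, y in [5, 14]  -> 2 point(s)
  x = 7: RHS = 16, y in [4, 15]  -> 2 point(s)
  x = 8: RHS = 5, y in [9, 10]  -> 2 point(s)
  x = 9: RHS = 4, y in [2, 17]  -> 2 point(s)
  x = 10: RHS = 0, y in [0]  -> 1 point(s)
  x = 12: RHS = 7, y in [8, 11]  -> 2 point(s)
  x = 13: RHS = 11, y in [7, 12]  -> 2 point(s)
  x = 14: RHS = 17, y in [6, 13]  -> 2 point(s)
Affine points: 19. Add the point at infinity: total = 20.

#E(F_19) = 20


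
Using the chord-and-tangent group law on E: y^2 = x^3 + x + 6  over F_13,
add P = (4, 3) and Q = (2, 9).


P != Q, so use the chord formula.
s = (y2 - y1) / (x2 - x1) = (6) / (11) mod 13 = 10
x3 = s^2 - x1 - x2 mod 13 = 10^2 - 4 - 2 = 3
y3 = s (x1 - x3) - y1 mod 13 = 10 * (4 - 3) - 3 = 7

P + Q = (3, 7)


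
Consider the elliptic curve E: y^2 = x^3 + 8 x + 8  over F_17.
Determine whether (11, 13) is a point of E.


Check whether y^2 = x^3 + 8 x + 8 (mod 17) for (x, y) = (11, 13).
LHS: y^2 = 13^2 mod 17 = 16
RHS: x^3 + 8 x + 8 = 11^3 + 8*11 + 8 mod 17 = 16
LHS = RHS

Yes, on the curve


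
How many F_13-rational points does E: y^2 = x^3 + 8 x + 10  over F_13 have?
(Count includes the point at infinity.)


For each x in F_13, count y with y^2 = x^3 + 8 x + 10 mod 13:
  x = 0: RHS = 10, y in [6, 7]  -> 2 point(s)
  x = 3: RHS = 9, y in [3, 10]  -> 2 point(s)
  x = 6: RHS = 1, y in [1, 12]  -> 2 point(s)
  x = 8: RHS = 1, y in [1, 12]  -> 2 point(s)
  x = 11: RHS = 12, y in [5, 8]  -> 2 point(s)
  x = 12: RHS = 1, y in [1, 12]  -> 2 point(s)
Affine points: 12. Add the point at infinity: total = 13.

#E(F_13) = 13


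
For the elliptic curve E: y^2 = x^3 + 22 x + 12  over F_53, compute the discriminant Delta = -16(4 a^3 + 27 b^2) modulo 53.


4 a^3 + 27 b^2 = 4*22^3 + 27*12^2 = 42592 + 3888 = 46480
Delta = -16 * (46480) = -743680
Delta mod 53 = 16

Delta = 16 (mod 53)


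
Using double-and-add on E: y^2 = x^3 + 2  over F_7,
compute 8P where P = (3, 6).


k = 8 = 1000_2 (binary, LSB first: 0001)
Double-and-add from P = (3, 6):
  bit 0 = 0: acc unchanged = O
  bit 1 = 0: acc unchanged = O
  bit 2 = 0: acc unchanged = O
  bit 3 = 1: acc = O + (3, 1) = (3, 1)

8P = (3, 1)


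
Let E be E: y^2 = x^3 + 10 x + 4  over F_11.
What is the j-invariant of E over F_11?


Delta = -16(4 a^3 + 27 b^2) mod 11 = 5
-1728 * (4 a)^3 = -1728 * (4*10)^3 mod 11 = 9
j = 9 * 5^(-1) mod 11 = 4

j = 4 (mod 11)


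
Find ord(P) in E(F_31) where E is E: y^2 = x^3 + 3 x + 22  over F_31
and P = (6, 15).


Compute successive multiples of P until we hit O:
  1P = (6, 15)
  2P = (2, 6)
  3P = (30, 24)
  4P = (15, 1)
  5P = (4, 6)
  6P = (18, 24)
  7P = (25, 25)
  8P = (5, 10)
  ... (continuing to 32P)
  32P = O

ord(P) = 32


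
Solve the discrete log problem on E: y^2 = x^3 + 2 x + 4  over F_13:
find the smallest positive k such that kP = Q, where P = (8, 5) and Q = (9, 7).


Enumerate multiples of P until we hit Q = (9, 7):
  1P = (8, 5)
  2P = (0, 2)
  3P = (9, 6)
  4P = (10, 6)
  5P = (5, 3)
  6P = (12, 1)
  7P = (7, 7)
  8P = (2, 9)
  9P = (2, 4)
  10P = (7, 6)
  11P = (12, 12)
  12P = (5, 10)
  13P = (10, 7)
  14P = (9, 7)
Match found at i = 14.

k = 14


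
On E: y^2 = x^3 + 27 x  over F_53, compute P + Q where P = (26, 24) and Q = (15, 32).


P != Q, so use the chord formula.
s = (y2 - y1) / (x2 - x1) = (8) / (42) mod 53 = 33
x3 = s^2 - x1 - x2 mod 53 = 33^2 - 26 - 15 = 41
y3 = s (x1 - x3) - y1 mod 53 = 33 * (26 - 41) - 24 = 11

P + Q = (41, 11)


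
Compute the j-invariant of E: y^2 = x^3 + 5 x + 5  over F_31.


Delta = -16(4 a^3 + 27 b^2) mod 31 = 17
-1728 * (4 a)^3 = -1728 * (4*5)^3 mod 31 = 16
j = 16 * 17^(-1) mod 31 = 21

j = 21 (mod 31)


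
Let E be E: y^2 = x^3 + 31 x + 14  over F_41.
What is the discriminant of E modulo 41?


4 a^3 + 27 b^2 = 4*31^3 + 27*14^2 = 119164 + 5292 = 124456
Delta = -16 * (124456) = -1991296
Delta mod 41 = 33

Delta = 33 (mod 41)


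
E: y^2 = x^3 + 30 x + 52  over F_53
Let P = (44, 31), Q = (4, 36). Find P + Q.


P != Q, so use the chord formula.
s = (y2 - y1) / (x2 - x1) = (5) / (13) mod 53 = 33
x3 = s^2 - x1 - x2 mod 53 = 33^2 - 44 - 4 = 34
y3 = s (x1 - x3) - y1 mod 53 = 33 * (44 - 34) - 31 = 34

P + Q = (34, 34)


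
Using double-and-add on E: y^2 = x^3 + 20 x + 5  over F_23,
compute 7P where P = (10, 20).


k = 7 = 111_2 (binary, LSB first: 111)
Double-and-add from P = (10, 20):
  bit 0 = 1: acc = O + (10, 20) = (10, 20)
  bit 1 = 1: acc = (10, 20) + (21, 7) = (1, 7)
  bit 2 = 1: acc = (1, 7) + (5, 0) = (10, 3)

7P = (10, 3)


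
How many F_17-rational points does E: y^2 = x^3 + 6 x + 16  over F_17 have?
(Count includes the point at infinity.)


For each x in F_17, count y with y^2 = x^3 + 6 x + 16 mod 17:
  x = 0: RHS = 16, y in [4, 13]  -> 2 point(s)
  x = 2: RHS = 2, y in [6, 11]  -> 2 point(s)
  x = 4: RHS = 2, y in [6, 11]  -> 2 point(s)
  x = 5: RHS = 1, y in [1, 16]  -> 2 point(s)
  x = 6: RHS = 13, y in [8, 9]  -> 2 point(s)
  x = 8: RHS = 15, y in [7, 10]  -> 2 point(s)
  x = 9: RHS = 0, y in [0]  -> 1 point(s)
  x = 11: RHS = 2, y in [6, 11]  -> 2 point(s)
  x = 13: RHS = 13, y in [8, 9]  -> 2 point(s)
  x = 15: RHS = 13, y in [8, 9]  -> 2 point(s)
  x = 16: RHS = 9, y in [3, 14]  -> 2 point(s)
Affine points: 21. Add the point at infinity: total = 22.

#E(F_17) = 22


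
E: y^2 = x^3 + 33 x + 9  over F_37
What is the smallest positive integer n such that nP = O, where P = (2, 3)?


Compute successive multiples of P until we hit O:
  1P = (2, 3)
  2P = (6, 4)
  3P = (36, 7)
  4P = (9, 31)
  5P = (5, 22)
  6P = (29, 11)
  7P = (17, 9)
  8P = (30, 8)
  ... (continuing to 41P)
  41P = O

ord(P) = 41


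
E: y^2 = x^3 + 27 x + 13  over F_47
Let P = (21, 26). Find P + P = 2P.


Doubling: s = (3 x1^2 + a) / (2 y1)
s = (3*21^2 + 27) / (2*26) mod 47 = 35
x3 = s^2 - 2 x1 mod 47 = 35^2 - 2*21 = 8
y3 = s (x1 - x3) - y1 mod 47 = 35 * (21 - 8) - 26 = 6

2P = (8, 6)


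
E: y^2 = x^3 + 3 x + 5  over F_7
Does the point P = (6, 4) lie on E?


Check whether y^2 = x^3 + 3 x + 5 (mod 7) for (x, y) = (6, 4).
LHS: y^2 = 4^2 mod 7 = 2
RHS: x^3 + 3 x + 5 = 6^3 + 3*6 + 5 mod 7 = 1
LHS != RHS

No, not on the curve


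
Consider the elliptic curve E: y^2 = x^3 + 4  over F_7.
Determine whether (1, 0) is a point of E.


Check whether y^2 = x^3 + 0 x + 4 (mod 7) for (x, y) = (1, 0).
LHS: y^2 = 0^2 mod 7 = 0
RHS: x^3 + 0 x + 4 = 1^3 + 0*1 + 4 mod 7 = 5
LHS != RHS

No, not on the curve


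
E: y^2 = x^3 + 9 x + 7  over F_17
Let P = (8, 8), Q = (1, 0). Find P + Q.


P != Q, so use the chord formula.
s = (y2 - y1) / (x2 - x1) = (9) / (10) mod 17 = 6
x3 = s^2 - x1 - x2 mod 17 = 6^2 - 8 - 1 = 10
y3 = s (x1 - x3) - y1 mod 17 = 6 * (8 - 10) - 8 = 14

P + Q = (10, 14)


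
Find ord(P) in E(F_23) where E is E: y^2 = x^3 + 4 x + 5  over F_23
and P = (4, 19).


Compute successive multiples of P until we hit O:
  1P = (4, 19)
  2P = (17, 8)
  3P = (20, 14)
  4P = (15, 6)
  5P = (13, 0)
  6P = (15, 17)
  7P = (20, 9)
  8P = (17, 15)
  ... (continuing to 10P)
  10P = O

ord(P) = 10


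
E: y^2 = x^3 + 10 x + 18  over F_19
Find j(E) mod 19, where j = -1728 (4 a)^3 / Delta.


Delta = -16(4 a^3 + 27 b^2) mod 19 = 16
-1728 * (4 a)^3 = -1728 * (4*10)^3 mod 19 = 8
j = 8 * 16^(-1) mod 19 = 10

j = 10 (mod 19)


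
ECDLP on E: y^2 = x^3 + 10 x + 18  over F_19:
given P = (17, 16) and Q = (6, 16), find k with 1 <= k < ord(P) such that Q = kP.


Enumerate multiples of P until we hit Q = (6, 16):
  1P = (17, 16)
  2P = (9, 18)
  3P = (18, 8)
  4P = (10, 4)
  5P = (12, 17)
  6P = (6, 16)
Match found at i = 6.

k = 6


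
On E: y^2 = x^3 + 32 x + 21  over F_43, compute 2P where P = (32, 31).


Doubling: s = (3 x1^2 + a) / (2 y1)
s = (3*32^2 + 32) / (2*31) mod 43 = 14
x3 = s^2 - 2 x1 mod 43 = 14^2 - 2*32 = 3
y3 = s (x1 - x3) - y1 mod 43 = 14 * (32 - 3) - 31 = 31

2P = (3, 31)


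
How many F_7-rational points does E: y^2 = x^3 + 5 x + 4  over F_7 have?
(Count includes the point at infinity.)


For each x in F_7, count y with y^2 = x^3 + 5 x + 4 mod 7:
  x = 0: RHS = 4, y in [2, 5]  -> 2 point(s)
  x = 2: RHS = 1, y in [1, 6]  -> 2 point(s)
  x = 3: RHS = 4, y in [2, 5]  -> 2 point(s)
  x = 4: RHS = 4, y in [2, 5]  -> 2 point(s)
  x = 5: RHS = 0, y in [0]  -> 1 point(s)
Affine points: 9. Add the point at infinity: total = 10.

#E(F_7) = 10


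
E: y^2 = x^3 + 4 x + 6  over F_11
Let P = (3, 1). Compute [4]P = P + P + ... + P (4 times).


k = 4 = 100_2 (binary, LSB first: 001)
Double-and-add from P = (3, 1):
  bit 0 = 0: acc unchanged = O
  bit 1 = 0: acc unchanged = O
  bit 2 = 1: acc = O + (2, 0) = (2, 0)

4P = (2, 0)


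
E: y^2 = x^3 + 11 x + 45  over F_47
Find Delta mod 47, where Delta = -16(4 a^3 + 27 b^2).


4 a^3 + 27 b^2 = 4*11^3 + 27*45^2 = 5324 + 54675 = 59999
Delta = -16 * (59999) = -959984
Delta mod 47 = 38

Delta = 38 (mod 47)


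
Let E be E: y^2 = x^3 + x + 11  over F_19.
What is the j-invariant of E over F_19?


Delta = -16(4 a^3 + 27 b^2) mod 19 = 9
-1728 * (4 a)^3 = -1728 * (4*1)^3 mod 19 = 7
j = 7 * 9^(-1) mod 19 = 5

j = 5 (mod 19)


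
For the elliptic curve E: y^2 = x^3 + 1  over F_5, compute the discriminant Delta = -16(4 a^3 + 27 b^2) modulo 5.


4 a^3 + 27 b^2 = 4*0^3 + 27*1^2 = 0 + 27 = 27
Delta = -16 * (27) = -432
Delta mod 5 = 3

Delta = 3 (mod 5)


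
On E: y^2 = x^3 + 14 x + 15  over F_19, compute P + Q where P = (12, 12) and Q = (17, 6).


P != Q, so use the chord formula.
s = (y2 - y1) / (x2 - x1) = (13) / (5) mod 19 = 14
x3 = s^2 - x1 - x2 mod 19 = 14^2 - 12 - 17 = 15
y3 = s (x1 - x3) - y1 mod 19 = 14 * (12 - 15) - 12 = 3

P + Q = (15, 3)


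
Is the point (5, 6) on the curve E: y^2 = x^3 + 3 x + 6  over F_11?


Check whether y^2 = x^3 + 3 x + 6 (mod 11) for (x, y) = (5, 6).
LHS: y^2 = 6^2 mod 11 = 3
RHS: x^3 + 3 x + 6 = 5^3 + 3*5 + 6 mod 11 = 3
LHS = RHS

Yes, on the curve


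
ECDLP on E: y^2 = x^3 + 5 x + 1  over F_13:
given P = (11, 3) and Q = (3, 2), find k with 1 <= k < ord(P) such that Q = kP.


Enumerate multiples of P until we hit Q = (3, 2):
  1P = (11, 3)
  2P = (3, 11)
  3P = (0, 12)
  4P = (6, 0)
  5P = (0, 1)
  6P = (3, 2)
Match found at i = 6.

k = 6


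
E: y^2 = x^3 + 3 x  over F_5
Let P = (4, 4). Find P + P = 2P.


Doubling: s = (3 x1^2 + a) / (2 y1)
s = (3*4^2 + 3) / (2*4) mod 5 = 2
x3 = s^2 - 2 x1 mod 5 = 2^2 - 2*4 = 1
y3 = s (x1 - x3) - y1 mod 5 = 2 * (4 - 1) - 4 = 2

2P = (1, 2)


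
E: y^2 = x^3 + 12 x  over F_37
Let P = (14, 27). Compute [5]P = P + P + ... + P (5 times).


k = 5 = 101_2 (binary, LSB first: 101)
Double-and-add from P = (14, 27):
  bit 0 = 1: acc = O + (14, 27) = (14, 27)
  bit 1 = 0: acc unchanged = (14, 27)
  bit 2 = 1: acc = (14, 27) + (21, 2) = (14, 10)

5P = (14, 10)


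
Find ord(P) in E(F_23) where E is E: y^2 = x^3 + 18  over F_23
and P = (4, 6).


Compute successive multiples of P until we hit O:
  1P = (4, 6)
  2P = (8, 1)
  3P = (14, 18)
  4P = (0, 8)
  5P = (2, 16)
  6P = (19, 0)
  7P = (2, 7)
  8P = (0, 15)
  ... (continuing to 12P)
  12P = O

ord(P) = 12


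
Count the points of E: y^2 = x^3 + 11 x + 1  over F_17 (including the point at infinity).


For each x in F_17, count y with y^2 = x^3 + 11 x + 1 mod 17:
  x = 0: RHS = 1, y in [1, 16]  -> 2 point(s)
  x = 1: RHS = 13, y in [8, 9]  -> 2 point(s)
  x = 7: RHS = 13, y in [8, 9]  -> 2 point(s)
  x = 9: RHS = 13, y in [8, 9]  -> 2 point(s)
  x = 11: RHS = 8, y in [5, 12]  -> 2 point(s)
  x = 12: RHS = 8, y in [5, 12]  -> 2 point(s)
  x = 14: RHS = 9, y in [3, 14]  -> 2 point(s)
Affine points: 14. Add the point at infinity: total = 15.

#E(F_17) = 15


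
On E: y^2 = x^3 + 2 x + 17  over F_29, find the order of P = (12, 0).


Compute successive multiples of P until we hit O:
  1P = (12, 0)
  2P = O

ord(P) = 2


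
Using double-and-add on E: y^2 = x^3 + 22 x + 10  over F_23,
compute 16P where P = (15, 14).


k = 16 = 10000_2 (binary, LSB first: 00001)
Double-and-add from P = (15, 14):
  bit 0 = 0: acc unchanged = O
  bit 1 = 0: acc unchanged = O
  bit 2 = 0: acc unchanged = O
  bit 3 = 0: acc unchanged = O
  bit 4 = 1: acc = O + (2, 19) = (2, 19)

16P = (2, 19)


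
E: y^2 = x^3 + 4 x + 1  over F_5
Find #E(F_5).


For each x in F_5, count y with y^2 = x^3 + 4 x + 1 mod 5:
  x = 0: RHS = 1, y in [1, 4]  -> 2 point(s)
  x = 1: RHS = 1, y in [1, 4]  -> 2 point(s)
  x = 3: RHS = 0, y in [0]  -> 1 point(s)
  x = 4: RHS = 1, y in [1, 4]  -> 2 point(s)
Affine points: 7. Add the point at infinity: total = 8.

#E(F_5) = 8


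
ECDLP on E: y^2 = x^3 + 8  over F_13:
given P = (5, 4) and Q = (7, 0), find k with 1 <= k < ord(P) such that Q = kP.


Enumerate multiples of P until we hit Q = (7, 0):
  1P = (5, 4)
  2P = (7, 0)
Match found at i = 2.

k = 2


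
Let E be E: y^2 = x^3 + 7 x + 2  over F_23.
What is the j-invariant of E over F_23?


Delta = -16(4 a^3 + 27 b^2) mod 23 = 10
-1728 * (4 a)^3 = -1728 * (4*7)^3 mod 23 = 16
j = 16 * 10^(-1) mod 23 = 20

j = 20 (mod 23)


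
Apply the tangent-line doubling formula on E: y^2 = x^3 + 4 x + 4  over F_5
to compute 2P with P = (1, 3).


Doubling: s = (3 x1^2 + a) / (2 y1)
s = (3*1^2 + 4) / (2*3) mod 5 = 2
x3 = s^2 - 2 x1 mod 5 = 2^2 - 2*1 = 2
y3 = s (x1 - x3) - y1 mod 5 = 2 * (1 - 2) - 3 = 0

2P = (2, 0)


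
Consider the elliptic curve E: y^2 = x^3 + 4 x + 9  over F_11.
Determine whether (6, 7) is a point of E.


Check whether y^2 = x^3 + 4 x + 9 (mod 11) for (x, y) = (6, 7).
LHS: y^2 = 7^2 mod 11 = 5
RHS: x^3 + 4 x + 9 = 6^3 + 4*6 + 9 mod 11 = 7
LHS != RHS

No, not on the curve


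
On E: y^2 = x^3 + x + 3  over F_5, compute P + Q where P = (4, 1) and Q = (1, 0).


P != Q, so use the chord formula.
s = (y2 - y1) / (x2 - x1) = (4) / (2) mod 5 = 2
x3 = s^2 - x1 - x2 mod 5 = 2^2 - 4 - 1 = 4
y3 = s (x1 - x3) - y1 mod 5 = 2 * (4 - 4) - 1 = 4

P + Q = (4, 4)


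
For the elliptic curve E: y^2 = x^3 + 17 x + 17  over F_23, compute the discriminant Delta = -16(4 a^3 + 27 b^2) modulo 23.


4 a^3 + 27 b^2 = 4*17^3 + 27*17^2 = 19652 + 7803 = 27455
Delta = -16 * (27455) = -439280
Delta mod 23 = 20

Delta = 20 (mod 23)


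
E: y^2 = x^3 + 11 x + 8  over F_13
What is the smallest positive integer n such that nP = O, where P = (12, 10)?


Compute successive multiples of P until we hit O:
  1P = (12, 10)
  2P = (6, 2)
  3P = (4, 5)
  4P = (11, 2)
  5P = (2, 5)
  6P = (9, 11)
  7P = (8, 6)
  8P = (7, 8)
  ... (continuing to 20P)
  20P = O

ord(P) = 20


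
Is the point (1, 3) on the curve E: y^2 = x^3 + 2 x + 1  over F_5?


Check whether y^2 = x^3 + 2 x + 1 (mod 5) for (x, y) = (1, 3).
LHS: y^2 = 3^2 mod 5 = 4
RHS: x^3 + 2 x + 1 = 1^3 + 2*1 + 1 mod 5 = 4
LHS = RHS

Yes, on the curve


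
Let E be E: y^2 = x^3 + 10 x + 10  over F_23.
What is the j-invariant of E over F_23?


Delta = -16(4 a^3 + 27 b^2) mod 23 = 3
-1728 * (4 a)^3 = -1728 * (4*10)^3 mod 23 = 4
j = 4 * 3^(-1) mod 23 = 9

j = 9 (mod 23)


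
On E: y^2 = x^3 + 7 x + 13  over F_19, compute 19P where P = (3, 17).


k = 19 = 10011_2 (binary, LSB first: 11001)
Double-and-add from P = (3, 17):
  bit 0 = 1: acc = O + (3, 17) = (3, 17)
  bit 1 = 1: acc = (3, 17) + (14, 10) = (9, 11)
  bit 2 = 0: acc unchanged = (9, 11)
  bit 3 = 0: acc unchanged = (9, 11)
  bit 4 = 1: acc = (9, 11) + (2, 4) = (9, 8)

19P = (9, 8)


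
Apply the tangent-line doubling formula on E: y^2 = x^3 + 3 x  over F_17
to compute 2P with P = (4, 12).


Doubling: s = (3 x1^2 + a) / (2 y1)
s = (3*4^2 + 3) / (2*12) mod 17 = 0
x3 = s^2 - 2 x1 mod 17 = 0^2 - 2*4 = 9
y3 = s (x1 - x3) - y1 mod 17 = 0 * (4 - 9) - 12 = 5

2P = (9, 5)


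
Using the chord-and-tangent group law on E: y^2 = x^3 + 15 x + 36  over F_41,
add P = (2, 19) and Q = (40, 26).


P != Q, so use the chord formula.
s = (y2 - y1) / (x2 - x1) = (7) / (38) mod 41 = 25
x3 = s^2 - x1 - x2 mod 41 = 25^2 - 2 - 40 = 9
y3 = s (x1 - x3) - y1 mod 41 = 25 * (2 - 9) - 19 = 11

P + Q = (9, 11)


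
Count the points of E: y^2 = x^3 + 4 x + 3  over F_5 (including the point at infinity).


For each x in F_5, count y with y^2 = x^3 + 4 x + 3 mod 5:
  x = 2: RHS = 4, y in [2, 3]  -> 2 point(s)
Affine points: 2. Add the point at infinity: total = 3.

#E(F_5) = 3


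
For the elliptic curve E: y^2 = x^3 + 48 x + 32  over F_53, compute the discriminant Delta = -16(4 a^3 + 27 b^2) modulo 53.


4 a^3 + 27 b^2 = 4*48^3 + 27*32^2 = 442368 + 27648 = 470016
Delta = -16 * (470016) = -7520256
Delta mod 53 = 20

Delta = 20 (mod 53)


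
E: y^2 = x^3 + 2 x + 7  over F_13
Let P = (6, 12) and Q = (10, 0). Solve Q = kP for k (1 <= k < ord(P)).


Enumerate multiples of P until we hit Q = (10, 0):
  1P = (6, 12)
  2P = (10, 0)
Match found at i = 2.

k = 2


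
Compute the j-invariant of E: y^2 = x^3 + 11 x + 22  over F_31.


Delta = -16(4 a^3 + 27 b^2) mod 31 = 11
-1728 * (4 a)^3 = -1728 * (4*11)^3 mod 31 = 30
j = 30 * 11^(-1) mod 31 = 14

j = 14 (mod 31)


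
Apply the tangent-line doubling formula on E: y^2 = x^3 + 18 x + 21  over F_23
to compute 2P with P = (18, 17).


Doubling: s = (3 x1^2 + a) / (2 y1)
s = (3*18^2 + 18) / (2*17) mod 23 = 21
x3 = s^2 - 2 x1 mod 23 = 21^2 - 2*18 = 14
y3 = s (x1 - x3) - y1 mod 23 = 21 * (18 - 14) - 17 = 21

2P = (14, 21)


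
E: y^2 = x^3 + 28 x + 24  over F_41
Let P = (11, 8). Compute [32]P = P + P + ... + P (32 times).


k = 32 = 100000_2 (binary, LSB first: 000001)
Double-and-add from P = (11, 8):
  bit 0 = 0: acc unchanged = O
  bit 1 = 0: acc unchanged = O
  bit 2 = 0: acc unchanged = O
  bit 3 = 0: acc unchanged = O
  bit 4 = 0: acc unchanged = O
  bit 5 = 1: acc = O + (27, 39) = (27, 39)

32P = (27, 39)


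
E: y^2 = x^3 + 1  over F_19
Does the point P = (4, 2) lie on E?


Check whether y^2 = x^3 + 0 x + 1 (mod 19) for (x, y) = (4, 2).
LHS: y^2 = 2^2 mod 19 = 4
RHS: x^3 + 0 x + 1 = 4^3 + 0*4 + 1 mod 19 = 8
LHS != RHS

No, not on the curve


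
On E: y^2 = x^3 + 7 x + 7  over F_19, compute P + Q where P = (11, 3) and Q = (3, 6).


P != Q, so use the chord formula.
s = (y2 - y1) / (x2 - x1) = (3) / (11) mod 19 = 2
x3 = s^2 - x1 - x2 mod 19 = 2^2 - 11 - 3 = 9
y3 = s (x1 - x3) - y1 mod 19 = 2 * (11 - 9) - 3 = 1

P + Q = (9, 1)


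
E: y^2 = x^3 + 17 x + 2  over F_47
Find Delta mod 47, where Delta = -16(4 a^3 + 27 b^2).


4 a^3 + 27 b^2 = 4*17^3 + 27*2^2 = 19652 + 108 = 19760
Delta = -16 * (19760) = -316160
Delta mod 47 = 9

Delta = 9 (mod 47)


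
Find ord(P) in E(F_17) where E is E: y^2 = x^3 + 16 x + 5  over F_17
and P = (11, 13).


Compute successive multiples of P until we hit O:
  1P = (11, 13)
  2P = (10, 14)
  3P = (14, 7)
  4P = (13, 8)
  5P = (12, 15)
  6P = (15, 13)
  7P = (8, 4)
  8P = (7, 16)
  ... (continuing to 17P)
  17P = O

ord(P) = 17


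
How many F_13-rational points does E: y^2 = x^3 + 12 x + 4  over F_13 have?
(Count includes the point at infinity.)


For each x in F_13, count y with y^2 = x^3 + 12 x + 4 mod 13:
  x = 0: RHS = 4, y in [2, 11]  -> 2 point(s)
  x = 1: RHS = 4, y in [2, 11]  -> 2 point(s)
  x = 2: RHS = 10, y in [6, 7]  -> 2 point(s)
  x = 4: RHS = 12, y in [5, 8]  -> 2 point(s)
  x = 8: RHS = 1, y in [1, 12]  -> 2 point(s)
  x = 9: RHS = 9, y in [3, 10]  -> 2 point(s)
  x = 12: RHS = 4, y in [2, 11]  -> 2 point(s)
Affine points: 14. Add the point at infinity: total = 15.

#E(F_13) = 15


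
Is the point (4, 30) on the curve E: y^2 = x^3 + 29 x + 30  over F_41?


Check whether y^2 = x^3 + 29 x + 30 (mod 41) for (x, y) = (4, 30).
LHS: y^2 = 30^2 mod 41 = 39
RHS: x^3 + 29 x + 30 = 4^3 + 29*4 + 30 mod 41 = 5
LHS != RHS

No, not on the curve


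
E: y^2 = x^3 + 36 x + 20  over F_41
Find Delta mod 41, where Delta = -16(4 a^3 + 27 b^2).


4 a^3 + 27 b^2 = 4*36^3 + 27*20^2 = 186624 + 10800 = 197424
Delta = -16 * (197424) = -3158784
Delta mod 41 = 20

Delta = 20 (mod 41)


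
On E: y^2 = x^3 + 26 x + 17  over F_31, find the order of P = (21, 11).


Compute successive multiples of P until we hit O:
  1P = (21, 11)
  2P = (9, 9)
  3P = (26, 14)
  4P = (29, 9)
  5P = (14, 26)
  6P = (24, 22)
  7P = (27, 29)
  8P = (23, 14)
  ... (continuing to 24P)
  24P = O

ord(P) = 24


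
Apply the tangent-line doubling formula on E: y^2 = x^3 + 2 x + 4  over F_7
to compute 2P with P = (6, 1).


Doubling: s = (3 x1^2 + a) / (2 y1)
s = (3*6^2 + 2) / (2*1) mod 7 = 6
x3 = s^2 - 2 x1 mod 7 = 6^2 - 2*6 = 3
y3 = s (x1 - x3) - y1 mod 7 = 6 * (6 - 3) - 1 = 3

2P = (3, 3)


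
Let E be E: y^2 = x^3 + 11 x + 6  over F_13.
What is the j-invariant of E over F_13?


Delta = -16(4 a^3 + 27 b^2) mod 13 = 1
-1728 * (4 a)^3 = -1728 * (4*11)^3 mod 13 = 8
j = 8 * 1^(-1) mod 13 = 8

j = 8 (mod 13)


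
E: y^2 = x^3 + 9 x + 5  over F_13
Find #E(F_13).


For each x in F_13, count y with y^2 = x^3 + 9 x + 5 mod 13:
  x = 4: RHS = 1, y in [1, 12]  -> 2 point(s)
  x = 8: RHS = 4, y in [2, 11]  -> 2 point(s)
  x = 9: RHS = 9, y in [3, 10]  -> 2 point(s)
  x = 10: RHS = 3, y in [4, 9]  -> 2 point(s)
Affine points: 8. Add the point at infinity: total = 9.

#E(F_13) = 9


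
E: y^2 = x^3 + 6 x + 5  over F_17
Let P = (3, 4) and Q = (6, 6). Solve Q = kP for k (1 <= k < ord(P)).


Enumerate multiples of P until we hit Q = (6, 6):
  1P = (3, 4)
  2P = (15, 6)
  3P = (8, 15)
  4P = (2, 5)
  5P = (13, 6)
  6P = (16, 7)
  7P = (6, 11)
  8P = (4, 5)
  9P = (11, 5)
  10P = (7, 4)
  11P = (7, 13)
  12P = (11, 12)
  13P = (4, 12)
  14P = (6, 6)
Match found at i = 14.

k = 14


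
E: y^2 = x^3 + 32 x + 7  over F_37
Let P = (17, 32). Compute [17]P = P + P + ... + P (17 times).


k = 17 = 10001_2 (binary, LSB first: 10001)
Double-and-add from P = (17, 32):
  bit 0 = 1: acc = O + (17, 32) = (17, 32)
  bit 1 = 0: acc unchanged = (17, 32)
  bit 2 = 0: acc unchanged = (17, 32)
  bit 3 = 0: acc unchanged = (17, 32)
  bit 4 = 1: acc = (17, 32) + (23, 16) = (0, 9)

17P = (0, 9)


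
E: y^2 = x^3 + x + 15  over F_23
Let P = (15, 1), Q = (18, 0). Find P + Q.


P != Q, so use the chord formula.
s = (y2 - y1) / (x2 - x1) = (22) / (3) mod 23 = 15
x3 = s^2 - x1 - x2 mod 23 = 15^2 - 15 - 18 = 8
y3 = s (x1 - x3) - y1 mod 23 = 15 * (15 - 8) - 1 = 12

P + Q = (8, 12)
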